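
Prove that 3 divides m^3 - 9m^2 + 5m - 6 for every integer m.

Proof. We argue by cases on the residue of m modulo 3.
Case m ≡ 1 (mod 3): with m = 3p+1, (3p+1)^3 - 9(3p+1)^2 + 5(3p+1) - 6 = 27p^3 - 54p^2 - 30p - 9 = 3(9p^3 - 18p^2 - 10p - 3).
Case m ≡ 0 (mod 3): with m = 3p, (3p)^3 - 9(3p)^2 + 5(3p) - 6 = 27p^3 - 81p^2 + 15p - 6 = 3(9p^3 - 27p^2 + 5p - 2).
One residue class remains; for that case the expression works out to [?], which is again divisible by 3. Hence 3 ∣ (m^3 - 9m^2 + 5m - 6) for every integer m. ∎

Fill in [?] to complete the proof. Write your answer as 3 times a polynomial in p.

The residues treated are {1, 0}, so the missing case is m ≡ 2 (mod 3); write m = 3p+2.
Then (3p+2)^3 - 9(3p+2)^2 + 5(3p+2) - 6 = 27p^3 - 27p^2 - 57p - 24 = 3(9p^3 - 9p^2 - 19p - 8).

3(9p^3 - 9p^2 - 19p - 8)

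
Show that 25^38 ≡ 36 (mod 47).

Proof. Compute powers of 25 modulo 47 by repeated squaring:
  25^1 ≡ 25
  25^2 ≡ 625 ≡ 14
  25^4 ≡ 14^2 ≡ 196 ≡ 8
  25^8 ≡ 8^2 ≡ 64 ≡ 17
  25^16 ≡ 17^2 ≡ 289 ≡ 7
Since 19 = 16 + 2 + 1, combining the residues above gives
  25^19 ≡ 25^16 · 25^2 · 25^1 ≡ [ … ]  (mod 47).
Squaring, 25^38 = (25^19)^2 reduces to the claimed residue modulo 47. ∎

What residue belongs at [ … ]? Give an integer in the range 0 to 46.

6

25^16 · 25^2 · 25^1 ≡ 7 · 14 · 25 = 2450.
2450 mod 47 = 6, so 25^19 ≡ 6 (mod 47).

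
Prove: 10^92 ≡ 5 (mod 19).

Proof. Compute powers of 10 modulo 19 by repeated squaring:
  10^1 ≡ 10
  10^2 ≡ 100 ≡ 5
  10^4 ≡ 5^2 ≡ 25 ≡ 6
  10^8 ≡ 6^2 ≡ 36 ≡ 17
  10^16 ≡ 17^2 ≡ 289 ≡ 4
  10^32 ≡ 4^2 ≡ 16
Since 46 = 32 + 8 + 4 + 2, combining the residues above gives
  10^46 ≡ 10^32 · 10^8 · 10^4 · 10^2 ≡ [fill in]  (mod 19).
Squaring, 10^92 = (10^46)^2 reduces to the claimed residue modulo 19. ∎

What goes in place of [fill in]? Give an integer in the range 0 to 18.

10^32 · 10^8 · 10^4 · 10^2 ≡ 16 · 17 · 6 · 5 = 8160.
8160 mod 19 = 9, so 10^46 ≡ 9 (mod 19).

9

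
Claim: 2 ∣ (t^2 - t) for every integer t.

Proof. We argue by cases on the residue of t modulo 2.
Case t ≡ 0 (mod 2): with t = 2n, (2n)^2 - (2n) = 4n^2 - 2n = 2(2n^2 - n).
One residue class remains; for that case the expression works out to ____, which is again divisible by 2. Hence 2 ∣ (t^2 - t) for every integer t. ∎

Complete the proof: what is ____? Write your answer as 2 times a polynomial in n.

2(2n^2 + n)

The residues treated are {0}, so the missing case is t ≡ 1 (mod 2); write t = 2n+1.
Then (2n+1)^2 - (2n+1) = 4n^2 + 2n = 2(2n^2 + n).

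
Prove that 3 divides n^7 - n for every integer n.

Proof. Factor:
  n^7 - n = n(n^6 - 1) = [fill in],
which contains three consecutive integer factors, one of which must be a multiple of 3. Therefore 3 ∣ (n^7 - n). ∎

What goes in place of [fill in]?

n^6 - 1 = (n^2 - 1)(n^4 + n^2 + 1), and n^2 - 1 = (n-1)(n+1).
So n(n^6 - 1) = (n - 1)n(n + 1)(n^4 + n^2 + 1).

(n - 1)n(n + 1)(n^4 + n^2 + 1)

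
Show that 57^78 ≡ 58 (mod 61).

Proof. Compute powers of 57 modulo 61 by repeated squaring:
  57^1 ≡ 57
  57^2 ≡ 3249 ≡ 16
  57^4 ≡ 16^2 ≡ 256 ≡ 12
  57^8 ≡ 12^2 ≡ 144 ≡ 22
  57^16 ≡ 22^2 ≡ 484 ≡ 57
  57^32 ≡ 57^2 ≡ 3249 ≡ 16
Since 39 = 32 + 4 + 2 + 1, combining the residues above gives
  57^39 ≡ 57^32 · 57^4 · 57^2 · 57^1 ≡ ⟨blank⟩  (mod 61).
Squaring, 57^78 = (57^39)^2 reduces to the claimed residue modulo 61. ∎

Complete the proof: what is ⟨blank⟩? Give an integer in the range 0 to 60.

34

Multiply the listed residues: 16 · 12 · 16 · 57 = 192 → 3072 → 175104.
Reducing modulo 61: 175104 = 2870·61 + 34, so 57^39 ≡ 34.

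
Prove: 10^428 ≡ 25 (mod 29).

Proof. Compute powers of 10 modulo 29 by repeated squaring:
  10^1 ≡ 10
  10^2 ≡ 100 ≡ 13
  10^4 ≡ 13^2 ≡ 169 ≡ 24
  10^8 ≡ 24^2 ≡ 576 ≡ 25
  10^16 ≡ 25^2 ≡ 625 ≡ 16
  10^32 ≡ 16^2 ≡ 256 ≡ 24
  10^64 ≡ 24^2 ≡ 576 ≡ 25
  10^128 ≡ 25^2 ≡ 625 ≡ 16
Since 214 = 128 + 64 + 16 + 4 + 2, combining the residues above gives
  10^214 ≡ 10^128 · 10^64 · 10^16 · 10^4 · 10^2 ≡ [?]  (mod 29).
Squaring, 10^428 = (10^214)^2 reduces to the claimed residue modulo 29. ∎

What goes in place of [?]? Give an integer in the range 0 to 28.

5

10^128 · 10^64 · 10^16 · 10^4 · 10^2 ≡ 16 · 25 · 16 · 24 · 13 = 1996800.
1996800 mod 29 = 5, so 10^214 ≡ 5 (mod 29).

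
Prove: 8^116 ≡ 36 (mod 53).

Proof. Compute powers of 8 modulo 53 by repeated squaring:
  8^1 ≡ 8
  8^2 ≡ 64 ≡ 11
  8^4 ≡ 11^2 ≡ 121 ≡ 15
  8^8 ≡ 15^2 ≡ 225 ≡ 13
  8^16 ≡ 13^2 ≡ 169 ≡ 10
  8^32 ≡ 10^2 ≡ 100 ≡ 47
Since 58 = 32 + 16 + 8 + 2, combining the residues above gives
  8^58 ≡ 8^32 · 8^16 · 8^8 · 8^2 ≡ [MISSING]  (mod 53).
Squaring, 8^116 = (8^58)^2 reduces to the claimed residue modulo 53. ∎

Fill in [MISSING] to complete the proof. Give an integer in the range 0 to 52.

Multiply the listed residues: 47 · 10 · 13 · 11 = 470 → 6110 → 67210.
Reducing modulo 53: 67210 = 1268·53 + 6, so 8^58 ≡ 6.

6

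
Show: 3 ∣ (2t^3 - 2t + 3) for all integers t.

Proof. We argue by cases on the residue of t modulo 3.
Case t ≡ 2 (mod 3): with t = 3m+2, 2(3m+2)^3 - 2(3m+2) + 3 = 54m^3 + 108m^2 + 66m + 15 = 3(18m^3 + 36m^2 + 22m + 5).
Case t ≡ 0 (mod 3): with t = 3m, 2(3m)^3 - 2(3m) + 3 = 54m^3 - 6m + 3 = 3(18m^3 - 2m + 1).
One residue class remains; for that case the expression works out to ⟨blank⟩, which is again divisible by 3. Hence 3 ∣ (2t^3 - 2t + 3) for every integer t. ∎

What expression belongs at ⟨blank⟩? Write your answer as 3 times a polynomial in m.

The residues treated are {2, 0}, so the missing case is t ≡ 1 (mod 3); write t = 3m+1.
Then 2(3m+1)^3 - 2(3m+1) + 3 = 54m^3 + 54m^2 + 12m + 3 = 3(18m^3 + 18m^2 + 4m + 1).

3(18m^3 + 18m^2 + 4m + 1)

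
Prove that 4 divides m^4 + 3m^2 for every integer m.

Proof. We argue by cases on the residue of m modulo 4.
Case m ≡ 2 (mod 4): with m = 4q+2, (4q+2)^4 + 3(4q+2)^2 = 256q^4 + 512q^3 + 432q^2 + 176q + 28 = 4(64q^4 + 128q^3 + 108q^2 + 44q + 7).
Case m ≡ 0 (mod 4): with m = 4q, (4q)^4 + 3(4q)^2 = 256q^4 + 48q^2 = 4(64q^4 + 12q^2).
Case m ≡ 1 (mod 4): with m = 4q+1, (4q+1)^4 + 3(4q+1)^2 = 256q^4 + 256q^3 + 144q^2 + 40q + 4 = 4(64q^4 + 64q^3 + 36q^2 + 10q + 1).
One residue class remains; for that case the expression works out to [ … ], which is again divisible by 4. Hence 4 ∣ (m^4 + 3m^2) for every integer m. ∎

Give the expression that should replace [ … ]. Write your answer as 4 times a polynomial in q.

4(64q^4 + 192q^3 + 228q^2 + 126q + 27)

The residues treated are {2, 0, 1}, so the missing case is m ≡ 3 (mod 4); write m = 4q+3.
Then (4q+3)^4 + 3(4q+3)^2 = 256q^4 + 768q^3 + 912q^2 + 504q + 108 = 4(64q^4 + 192q^3 + 228q^2 + 126q + 27).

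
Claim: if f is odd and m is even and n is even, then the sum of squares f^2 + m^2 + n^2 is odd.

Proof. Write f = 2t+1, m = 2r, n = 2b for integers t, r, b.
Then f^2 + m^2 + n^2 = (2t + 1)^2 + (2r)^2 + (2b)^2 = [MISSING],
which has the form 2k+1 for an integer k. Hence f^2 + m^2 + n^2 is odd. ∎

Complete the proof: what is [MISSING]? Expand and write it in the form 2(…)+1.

2(2b^2 + 2r^2 + 2t^2 + 2t) + 1

(2t + 1)^2 + (2r)^2 + (2b)^2 = 4b^2 + 4r^2 + 4t^2 + 4t + 1
= 2(2b^2 + 2r^2 + 2t^2 + 2t) + 1.
Since 2b^2 + 2r^2 + 2t^2 + 2t is an integer, the sum of squares is of the form 2k+1 for an integer k.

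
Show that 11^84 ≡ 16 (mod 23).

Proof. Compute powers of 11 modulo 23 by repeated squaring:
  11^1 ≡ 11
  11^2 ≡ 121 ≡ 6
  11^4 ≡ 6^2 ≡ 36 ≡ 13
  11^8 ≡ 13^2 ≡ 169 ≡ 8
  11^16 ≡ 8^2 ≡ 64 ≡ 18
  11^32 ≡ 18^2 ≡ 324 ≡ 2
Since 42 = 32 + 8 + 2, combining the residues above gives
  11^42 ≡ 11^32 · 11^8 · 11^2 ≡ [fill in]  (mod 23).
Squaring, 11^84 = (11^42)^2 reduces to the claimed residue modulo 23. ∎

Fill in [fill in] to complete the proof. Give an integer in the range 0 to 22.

4

11^32 · 11^8 · 11^2 ≡ 2 · 8 · 6 = 96.
96 mod 23 = 4, so 11^42 ≡ 4 (mod 23).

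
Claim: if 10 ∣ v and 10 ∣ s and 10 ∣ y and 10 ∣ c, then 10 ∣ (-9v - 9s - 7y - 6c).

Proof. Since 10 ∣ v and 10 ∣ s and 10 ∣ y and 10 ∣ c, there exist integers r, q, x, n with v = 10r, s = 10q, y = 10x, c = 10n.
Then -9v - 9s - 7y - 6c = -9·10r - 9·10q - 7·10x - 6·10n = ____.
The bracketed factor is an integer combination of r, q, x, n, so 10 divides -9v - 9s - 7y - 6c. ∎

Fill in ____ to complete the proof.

Pull the common 10 out of every term: -9·10r - 9·10q - 7·10x - 6·10n = 10(-6n - 9q - 9r - 7x).
-6n - 9q - 9r - 7x is an integer, which exhibits the divisibility.

10(-6n - 9q - 9r - 7x)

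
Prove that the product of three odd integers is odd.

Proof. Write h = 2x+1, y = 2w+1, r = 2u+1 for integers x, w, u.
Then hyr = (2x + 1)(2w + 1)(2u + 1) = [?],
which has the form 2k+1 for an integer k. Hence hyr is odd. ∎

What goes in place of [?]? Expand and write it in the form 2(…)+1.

Expanding: (2x + 1)(2w + 1)(2u + 1) = 8uwx + 4uw + 4ux + 2u + 4wx + 2w + 2x + 1.
Every term except the constant is even, so this is 2(4uwx + 2uw + 2ux + u + 2wx + w + x) + 1,
and 4uwx + 2uw + 2ux + u + 2wx + w + x ∈ ℤ gives the required form.

2(4uwx + 2uw + 2ux + u + 2wx + w + x) + 1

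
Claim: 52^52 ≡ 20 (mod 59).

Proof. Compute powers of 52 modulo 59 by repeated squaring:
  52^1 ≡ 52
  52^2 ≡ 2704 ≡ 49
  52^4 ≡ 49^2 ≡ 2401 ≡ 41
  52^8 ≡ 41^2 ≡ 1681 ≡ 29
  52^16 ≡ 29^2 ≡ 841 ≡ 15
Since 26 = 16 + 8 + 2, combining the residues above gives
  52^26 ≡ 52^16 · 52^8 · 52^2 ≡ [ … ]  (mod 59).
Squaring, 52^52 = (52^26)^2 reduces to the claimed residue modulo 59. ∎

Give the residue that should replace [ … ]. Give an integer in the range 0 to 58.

16

52^16 · 52^8 · 52^2 ≡ 15 · 29 · 49 = 21315.
21315 mod 59 = 16, so 52^26 ≡ 16 (mod 59).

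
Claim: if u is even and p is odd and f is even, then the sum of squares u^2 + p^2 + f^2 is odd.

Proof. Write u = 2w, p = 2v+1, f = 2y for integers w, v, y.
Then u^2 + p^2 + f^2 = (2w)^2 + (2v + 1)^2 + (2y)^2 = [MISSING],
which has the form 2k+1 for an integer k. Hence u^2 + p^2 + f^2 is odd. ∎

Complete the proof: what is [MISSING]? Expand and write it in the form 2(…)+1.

(2w)^2 + (2v + 1)^2 + (2y)^2 = 4v^2 + 4v + 4w^2 + 4y^2 + 1
= 2(2v^2 + 2v + 2w^2 + 2y^2) + 1.
Since 2v^2 + 2v + 2w^2 + 2y^2 is an integer, the sum of squares is of the form 2k+1 for an integer k.

2(2v^2 + 2v + 2w^2 + 2y^2) + 1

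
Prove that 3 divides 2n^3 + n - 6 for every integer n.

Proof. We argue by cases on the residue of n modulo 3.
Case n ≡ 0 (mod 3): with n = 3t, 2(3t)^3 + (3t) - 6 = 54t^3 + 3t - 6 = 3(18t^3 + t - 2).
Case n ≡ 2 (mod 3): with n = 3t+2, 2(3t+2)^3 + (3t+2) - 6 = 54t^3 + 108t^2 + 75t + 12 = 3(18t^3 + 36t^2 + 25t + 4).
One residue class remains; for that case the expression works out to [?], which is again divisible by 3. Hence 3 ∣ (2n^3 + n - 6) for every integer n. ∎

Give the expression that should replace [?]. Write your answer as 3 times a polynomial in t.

3(18t^3 + 18t^2 + 7t - 1)

The residues treated are {0, 2}, so the missing case is n ≡ 1 (mod 3); write n = 3t+1.
Then 2(3t+1)^3 + (3t+1) - 6 = 54t^3 + 54t^2 + 21t - 3 = 3(18t^3 + 18t^2 + 7t - 1).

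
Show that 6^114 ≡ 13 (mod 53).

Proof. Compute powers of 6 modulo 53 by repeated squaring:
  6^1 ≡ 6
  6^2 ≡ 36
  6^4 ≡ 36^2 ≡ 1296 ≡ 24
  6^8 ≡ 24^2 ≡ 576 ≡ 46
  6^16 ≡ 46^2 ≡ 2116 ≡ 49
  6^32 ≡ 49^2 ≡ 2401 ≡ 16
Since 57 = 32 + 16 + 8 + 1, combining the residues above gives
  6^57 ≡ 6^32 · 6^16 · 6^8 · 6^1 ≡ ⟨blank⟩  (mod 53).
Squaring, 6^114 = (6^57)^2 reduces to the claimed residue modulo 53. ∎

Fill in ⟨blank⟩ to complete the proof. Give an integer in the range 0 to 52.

38

Multiply the listed residues: 16 · 49 · 46 · 6 = 784 → 36064 → 216384.
Reducing modulo 53: 216384 = 4082·53 + 38, so 6^57 ≡ 38.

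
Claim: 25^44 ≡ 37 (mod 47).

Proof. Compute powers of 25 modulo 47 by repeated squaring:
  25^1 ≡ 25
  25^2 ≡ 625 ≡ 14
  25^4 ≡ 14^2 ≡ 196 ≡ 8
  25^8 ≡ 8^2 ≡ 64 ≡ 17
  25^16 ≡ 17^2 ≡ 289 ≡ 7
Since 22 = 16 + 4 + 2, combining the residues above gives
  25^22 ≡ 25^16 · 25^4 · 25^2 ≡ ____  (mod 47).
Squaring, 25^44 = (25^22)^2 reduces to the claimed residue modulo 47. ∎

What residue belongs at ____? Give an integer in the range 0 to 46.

Multiply the listed residues: 7 · 8 · 14 = 56 → 784.
Reducing modulo 47: 784 = 16·47 + 32, so 25^22 ≡ 32.

32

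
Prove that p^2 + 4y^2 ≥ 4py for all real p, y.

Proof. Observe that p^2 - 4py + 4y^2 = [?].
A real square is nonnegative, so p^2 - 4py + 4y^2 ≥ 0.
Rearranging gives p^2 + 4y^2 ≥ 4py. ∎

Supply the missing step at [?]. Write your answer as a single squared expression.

The leading and trailing coefficients are 1^2 and 2^2, and 4 = 2·1·2, so the trinomial is (p - 2y)^2.
Hence p^2 - 4py + 4y^2 ≥ 0.

(p - 2y)^2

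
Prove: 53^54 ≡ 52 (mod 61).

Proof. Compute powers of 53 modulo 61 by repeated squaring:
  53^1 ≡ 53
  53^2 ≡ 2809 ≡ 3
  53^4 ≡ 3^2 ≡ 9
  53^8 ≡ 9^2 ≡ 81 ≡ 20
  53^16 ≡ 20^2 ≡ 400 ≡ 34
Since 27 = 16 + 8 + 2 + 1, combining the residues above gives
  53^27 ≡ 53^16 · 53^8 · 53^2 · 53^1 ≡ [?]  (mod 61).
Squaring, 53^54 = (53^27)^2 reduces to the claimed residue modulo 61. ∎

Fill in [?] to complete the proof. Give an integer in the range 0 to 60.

28

Multiply the listed residues: 34 · 20 · 3 · 53 = 680 → 2040 → 108120.
Reducing modulo 61: 108120 = 1772·61 + 28, so 53^27 ≡ 28.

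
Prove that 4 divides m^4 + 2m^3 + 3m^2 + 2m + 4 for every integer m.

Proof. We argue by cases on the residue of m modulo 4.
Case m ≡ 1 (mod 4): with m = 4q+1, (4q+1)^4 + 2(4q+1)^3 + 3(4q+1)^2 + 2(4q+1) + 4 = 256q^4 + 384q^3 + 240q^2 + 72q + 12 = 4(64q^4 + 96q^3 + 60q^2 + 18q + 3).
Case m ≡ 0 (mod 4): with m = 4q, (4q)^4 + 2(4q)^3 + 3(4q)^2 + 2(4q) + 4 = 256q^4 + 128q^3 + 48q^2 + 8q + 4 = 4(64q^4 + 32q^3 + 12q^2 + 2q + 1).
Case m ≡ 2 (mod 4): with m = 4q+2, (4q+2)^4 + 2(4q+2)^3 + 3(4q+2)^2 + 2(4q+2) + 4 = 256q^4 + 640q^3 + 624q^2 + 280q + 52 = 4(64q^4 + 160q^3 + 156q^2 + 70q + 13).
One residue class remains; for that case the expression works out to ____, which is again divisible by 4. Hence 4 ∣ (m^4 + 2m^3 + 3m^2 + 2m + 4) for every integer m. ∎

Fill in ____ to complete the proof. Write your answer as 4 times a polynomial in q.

4(64q^4 + 224q^3 + 300q^2 + 182q + 43)

The residues treated are {1, 0, 2}, so the missing case is m ≡ 3 (mod 4); write m = 4q+3.
Then (4q+3)^4 + 2(4q+3)^3 + 3(4q+3)^2 + 2(4q+3) + 4 = 256q^4 + 896q^3 + 1200q^2 + 728q + 172 = 4(64q^4 + 224q^3 + 300q^2 + 182q + 43).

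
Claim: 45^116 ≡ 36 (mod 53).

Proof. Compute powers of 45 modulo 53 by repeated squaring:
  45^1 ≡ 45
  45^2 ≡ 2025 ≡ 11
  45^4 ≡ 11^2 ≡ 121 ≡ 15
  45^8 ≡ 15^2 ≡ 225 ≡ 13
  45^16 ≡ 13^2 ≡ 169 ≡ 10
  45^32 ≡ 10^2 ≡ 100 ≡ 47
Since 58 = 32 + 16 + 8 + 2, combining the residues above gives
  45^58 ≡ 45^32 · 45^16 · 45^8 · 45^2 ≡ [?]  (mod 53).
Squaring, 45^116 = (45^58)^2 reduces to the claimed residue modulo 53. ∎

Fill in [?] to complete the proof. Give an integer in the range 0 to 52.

6

Multiply the listed residues: 47 · 10 · 13 · 11 = 470 → 6110 → 67210.
Reducing modulo 53: 67210 = 1268·53 + 6, so 45^58 ≡ 6.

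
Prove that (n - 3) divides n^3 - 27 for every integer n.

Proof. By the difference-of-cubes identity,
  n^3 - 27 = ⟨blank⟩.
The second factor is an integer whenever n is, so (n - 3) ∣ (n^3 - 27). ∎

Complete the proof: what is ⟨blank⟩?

(n - 3)(n^2 + 3n + 9)

Polynomial division of n^3 - 27 by n - 3 leaves remainder 0 and quotient n^2 + 3n + 9.
Hence n^3 - 27 = (n - 3)(n^2 + 3n + 9).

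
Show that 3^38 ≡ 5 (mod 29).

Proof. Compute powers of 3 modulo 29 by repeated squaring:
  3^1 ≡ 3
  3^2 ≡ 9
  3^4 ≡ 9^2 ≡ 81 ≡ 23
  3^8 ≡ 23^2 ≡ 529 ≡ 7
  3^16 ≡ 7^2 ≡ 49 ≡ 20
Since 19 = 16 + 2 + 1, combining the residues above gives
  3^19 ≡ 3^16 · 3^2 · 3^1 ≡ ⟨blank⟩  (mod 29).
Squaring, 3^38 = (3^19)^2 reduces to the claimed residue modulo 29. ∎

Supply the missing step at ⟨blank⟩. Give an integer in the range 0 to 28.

3^16 · 3^2 · 3^1 ≡ 20 · 9 · 3 = 540.
540 mod 29 = 18, so 3^19 ≡ 18 (mod 29).

18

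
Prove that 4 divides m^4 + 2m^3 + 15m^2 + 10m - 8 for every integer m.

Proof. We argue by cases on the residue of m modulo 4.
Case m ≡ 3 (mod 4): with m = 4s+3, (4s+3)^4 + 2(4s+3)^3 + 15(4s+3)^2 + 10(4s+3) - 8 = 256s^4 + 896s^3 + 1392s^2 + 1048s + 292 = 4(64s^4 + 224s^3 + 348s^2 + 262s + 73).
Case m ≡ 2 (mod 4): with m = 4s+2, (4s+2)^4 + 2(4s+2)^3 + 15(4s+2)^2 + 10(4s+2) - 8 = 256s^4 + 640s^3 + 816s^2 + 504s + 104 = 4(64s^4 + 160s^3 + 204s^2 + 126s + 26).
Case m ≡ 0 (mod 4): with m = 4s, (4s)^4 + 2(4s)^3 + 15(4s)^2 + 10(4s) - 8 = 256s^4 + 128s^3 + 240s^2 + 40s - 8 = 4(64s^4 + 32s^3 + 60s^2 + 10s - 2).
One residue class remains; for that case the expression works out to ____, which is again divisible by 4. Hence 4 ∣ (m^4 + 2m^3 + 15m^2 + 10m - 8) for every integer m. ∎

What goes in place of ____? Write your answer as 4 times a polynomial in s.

4(64s^4 + 96s^3 + 108s^2 + 50s + 5)

The residues treated are {3, 2, 0}, so the missing case is m ≡ 1 (mod 4); write m = 4s+1.
Then (4s+1)^4 + 2(4s+1)^3 + 15(4s+1)^2 + 10(4s+1) - 8 = 256s^4 + 384s^3 + 432s^2 + 200s + 20 = 4(64s^4 + 96s^3 + 108s^2 + 50s + 5).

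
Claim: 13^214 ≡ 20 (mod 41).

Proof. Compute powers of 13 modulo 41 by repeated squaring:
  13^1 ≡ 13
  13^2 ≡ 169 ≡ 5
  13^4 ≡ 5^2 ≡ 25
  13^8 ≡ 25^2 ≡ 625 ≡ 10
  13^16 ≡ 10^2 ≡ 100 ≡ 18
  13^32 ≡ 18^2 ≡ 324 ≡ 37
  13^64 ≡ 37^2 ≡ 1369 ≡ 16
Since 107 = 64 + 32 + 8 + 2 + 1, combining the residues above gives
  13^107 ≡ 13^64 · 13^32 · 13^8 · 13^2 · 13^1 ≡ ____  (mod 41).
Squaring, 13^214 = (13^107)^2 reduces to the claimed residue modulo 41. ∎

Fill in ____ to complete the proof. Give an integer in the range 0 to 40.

15

Multiply the listed residues: 16 · 37 · 10 · 5 · 13 = 592 → 5920 → 29600 → 384800.
Reducing modulo 41: 384800 = 9385·41 + 15, so 13^107 ≡ 15.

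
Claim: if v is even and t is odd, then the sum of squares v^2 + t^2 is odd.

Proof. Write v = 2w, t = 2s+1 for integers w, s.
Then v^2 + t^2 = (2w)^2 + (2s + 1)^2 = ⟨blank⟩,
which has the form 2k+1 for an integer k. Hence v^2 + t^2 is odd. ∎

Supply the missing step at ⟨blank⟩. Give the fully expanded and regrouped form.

Expanding: (2w)^2 + (2s + 1)^2 = 4s^2 + 4s + 4w^2 + 1.
Every term except the constant is even, so this is 2(2s^2 + 2s + 2w^2) + 1,
and 2s^2 + 2s + 2w^2 ∈ ℤ gives the required form.

2(2s^2 + 2s + 2w^2) + 1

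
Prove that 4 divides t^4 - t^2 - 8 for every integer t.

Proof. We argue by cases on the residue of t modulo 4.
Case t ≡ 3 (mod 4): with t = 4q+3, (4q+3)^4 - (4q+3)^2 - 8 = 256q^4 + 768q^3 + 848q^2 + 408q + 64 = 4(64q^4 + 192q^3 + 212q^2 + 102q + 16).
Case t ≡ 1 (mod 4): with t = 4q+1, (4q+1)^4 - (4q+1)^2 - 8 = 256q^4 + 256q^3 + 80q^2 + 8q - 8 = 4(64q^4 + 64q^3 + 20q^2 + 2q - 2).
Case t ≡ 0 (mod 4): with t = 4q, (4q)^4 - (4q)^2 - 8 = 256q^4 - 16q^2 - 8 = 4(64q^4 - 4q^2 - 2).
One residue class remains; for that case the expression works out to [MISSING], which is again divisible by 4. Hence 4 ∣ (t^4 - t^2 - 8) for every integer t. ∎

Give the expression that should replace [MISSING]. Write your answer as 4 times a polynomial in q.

4(64q^4 + 128q^3 + 92q^2 + 28q + 1)

The residues treated are {3, 1, 0}, so the missing case is t ≡ 2 (mod 4); write t = 4q+2.
Then (4q+2)^4 - (4q+2)^2 - 8 = 256q^4 + 512q^3 + 368q^2 + 112q + 4 = 4(64q^4 + 128q^3 + 92q^2 + 28q + 1).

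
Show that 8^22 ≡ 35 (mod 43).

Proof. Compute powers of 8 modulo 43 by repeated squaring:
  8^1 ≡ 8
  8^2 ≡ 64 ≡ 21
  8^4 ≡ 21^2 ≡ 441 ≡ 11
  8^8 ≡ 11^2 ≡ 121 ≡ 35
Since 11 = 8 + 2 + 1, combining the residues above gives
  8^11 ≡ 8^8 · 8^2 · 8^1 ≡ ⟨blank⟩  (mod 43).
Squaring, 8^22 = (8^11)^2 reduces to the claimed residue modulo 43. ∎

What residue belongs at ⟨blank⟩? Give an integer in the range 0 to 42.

32

Multiply the listed residues: 35 · 21 · 8 = 735 → 5880.
Reducing modulo 43: 5880 = 136·43 + 32, so 8^11 ≡ 32.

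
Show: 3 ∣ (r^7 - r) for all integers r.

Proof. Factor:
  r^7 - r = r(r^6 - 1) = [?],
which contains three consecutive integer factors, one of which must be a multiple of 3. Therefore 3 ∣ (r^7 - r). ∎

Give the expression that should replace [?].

r^6 - 1 = (r^2 - 1)(r^4 + r^2 + 1), and r^2 - 1 = (r-1)(r+1).
So r(r^6 - 1) = (r - 1)r(r + 1)(r^4 + r^2 + 1).

(r - 1)r(r + 1)(r^4 + r^2 + 1)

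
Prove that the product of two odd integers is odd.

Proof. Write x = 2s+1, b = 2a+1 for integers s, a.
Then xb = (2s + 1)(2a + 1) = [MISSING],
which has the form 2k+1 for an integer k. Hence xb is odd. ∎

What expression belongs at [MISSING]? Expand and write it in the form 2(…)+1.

(2s + 1)(2a + 1) = 4as + 2a + 2s + 1
= 2(2as + a + s) + 1.
Since 2as + a + s is an integer, the product is of the form 2k+1 for an integer k.

2(2as + a + s) + 1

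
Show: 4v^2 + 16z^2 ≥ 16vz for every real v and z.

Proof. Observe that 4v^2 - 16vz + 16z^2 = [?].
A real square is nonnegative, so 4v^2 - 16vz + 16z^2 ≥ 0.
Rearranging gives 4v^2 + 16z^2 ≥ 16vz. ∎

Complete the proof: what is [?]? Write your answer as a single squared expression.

(2v - 4z)^2

The leading and trailing coefficients are 2^2 and 4^2, and 16 = 2·2·4, so the trinomial is (2v - 4z)^2.
Hence 4v^2 - 16vz + 16z^2 ≥ 0.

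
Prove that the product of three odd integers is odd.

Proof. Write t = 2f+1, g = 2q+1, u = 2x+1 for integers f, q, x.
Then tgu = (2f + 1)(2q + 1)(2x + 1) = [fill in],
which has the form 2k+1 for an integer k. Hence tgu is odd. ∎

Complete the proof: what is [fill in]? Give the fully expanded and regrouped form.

2(4fqx + 2fq + 2fx + f + 2qx + q + x) + 1

(2f + 1)(2q + 1)(2x + 1) = 8fqx + 4fq + 4fx + 2f + 4qx + 2q + 2x + 1
= 2(4fqx + 2fq + 2fx + f + 2qx + q + x) + 1.
Since 4fqx + 2fq + 2fx + f + 2qx + q + x is an integer, the product is of the form 2k+1 for an integer k.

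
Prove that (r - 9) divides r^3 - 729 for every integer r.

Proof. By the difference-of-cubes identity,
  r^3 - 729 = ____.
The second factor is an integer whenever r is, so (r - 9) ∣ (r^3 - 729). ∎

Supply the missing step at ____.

(r - 9)(r^2 + 9r + 81)

a^3 - b^3 = (a - b)(a^2 + ab + b^2). With a = r, b = 9:
r^3 - 729 = (r - 9)(r^2 + 9r + 81).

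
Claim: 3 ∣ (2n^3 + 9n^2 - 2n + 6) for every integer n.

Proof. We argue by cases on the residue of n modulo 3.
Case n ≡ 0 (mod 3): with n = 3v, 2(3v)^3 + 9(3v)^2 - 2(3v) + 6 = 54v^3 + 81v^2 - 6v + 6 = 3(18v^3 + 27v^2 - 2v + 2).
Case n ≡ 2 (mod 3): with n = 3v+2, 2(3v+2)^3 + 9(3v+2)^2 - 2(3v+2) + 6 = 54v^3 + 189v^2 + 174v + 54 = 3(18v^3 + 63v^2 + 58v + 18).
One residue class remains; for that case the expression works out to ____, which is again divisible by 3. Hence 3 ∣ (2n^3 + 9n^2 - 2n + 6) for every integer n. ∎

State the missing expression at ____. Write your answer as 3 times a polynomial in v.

The residues treated are {0, 2}, so the missing case is n ≡ 1 (mod 3); write n = 3v+1.
Then 2(3v+1)^3 + 9(3v+1)^2 - 2(3v+1) + 6 = 54v^3 + 135v^2 + 66v + 15 = 3(18v^3 + 45v^2 + 22v + 5).

3(18v^3 + 45v^2 + 22v + 5)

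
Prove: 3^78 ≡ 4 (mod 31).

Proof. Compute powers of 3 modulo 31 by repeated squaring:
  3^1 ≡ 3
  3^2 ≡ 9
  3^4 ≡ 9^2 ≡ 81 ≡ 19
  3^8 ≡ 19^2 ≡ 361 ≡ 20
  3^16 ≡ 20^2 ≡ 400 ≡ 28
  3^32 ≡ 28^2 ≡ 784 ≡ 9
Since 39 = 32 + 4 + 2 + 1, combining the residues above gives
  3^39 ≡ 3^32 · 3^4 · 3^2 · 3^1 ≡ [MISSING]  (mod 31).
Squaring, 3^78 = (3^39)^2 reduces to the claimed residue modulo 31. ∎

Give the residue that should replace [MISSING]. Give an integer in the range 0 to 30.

Multiply the listed residues: 9 · 19 · 9 · 3 = 171 → 1539 → 4617.
Reducing modulo 31: 4617 = 148·31 + 29, so 3^39 ≡ 29.

29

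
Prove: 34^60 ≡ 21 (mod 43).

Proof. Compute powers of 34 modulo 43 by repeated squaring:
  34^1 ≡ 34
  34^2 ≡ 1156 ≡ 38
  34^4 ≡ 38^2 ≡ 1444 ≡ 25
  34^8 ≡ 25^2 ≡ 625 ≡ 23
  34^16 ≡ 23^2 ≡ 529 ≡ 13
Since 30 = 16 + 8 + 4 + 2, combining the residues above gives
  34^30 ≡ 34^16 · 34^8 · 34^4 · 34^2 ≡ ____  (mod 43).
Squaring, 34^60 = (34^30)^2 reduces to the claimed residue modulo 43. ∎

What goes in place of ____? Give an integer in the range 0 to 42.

35

Multiply the listed residues: 13 · 23 · 25 · 38 = 299 → 7475 → 284050.
Reducing modulo 43: 284050 = 6605·43 + 35, so 34^30 ≡ 35.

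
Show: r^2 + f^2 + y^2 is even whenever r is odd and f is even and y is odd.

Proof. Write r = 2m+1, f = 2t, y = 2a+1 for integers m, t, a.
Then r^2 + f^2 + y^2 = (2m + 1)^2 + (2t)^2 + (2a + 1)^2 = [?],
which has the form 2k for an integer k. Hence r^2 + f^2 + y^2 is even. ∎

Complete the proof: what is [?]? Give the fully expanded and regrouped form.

2(2a^2 + 2a + 2m^2 + 2m + 2t^2 + 1)

(2m + 1)^2 + (2t)^2 + (2a + 1)^2 = 4a^2 + 4a + 4m^2 + 4m + 4t^2 + 2
= 2(2a^2 + 2a + 2m^2 + 2m + 2t^2 + 1).
Since 2a^2 + 2a + 2m^2 + 2m + 2t^2 + 1 is an integer, the sum of squares is of the form 2k for an integer k.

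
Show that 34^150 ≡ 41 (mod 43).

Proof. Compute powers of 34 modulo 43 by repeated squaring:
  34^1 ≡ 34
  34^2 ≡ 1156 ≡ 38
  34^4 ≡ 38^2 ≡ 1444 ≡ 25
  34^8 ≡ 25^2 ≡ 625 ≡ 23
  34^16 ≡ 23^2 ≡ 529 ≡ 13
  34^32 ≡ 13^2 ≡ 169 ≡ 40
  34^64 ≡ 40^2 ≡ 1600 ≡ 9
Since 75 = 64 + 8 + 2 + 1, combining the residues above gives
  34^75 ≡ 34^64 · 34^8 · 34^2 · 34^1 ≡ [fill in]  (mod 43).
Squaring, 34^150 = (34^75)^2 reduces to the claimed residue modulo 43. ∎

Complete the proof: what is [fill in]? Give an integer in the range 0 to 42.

Multiply the listed residues: 9 · 23 · 38 · 34 = 207 → 7866 → 267444.
Reducing modulo 43: 267444 = 6219·43 + 27, so 34^75 ≡ 27.

27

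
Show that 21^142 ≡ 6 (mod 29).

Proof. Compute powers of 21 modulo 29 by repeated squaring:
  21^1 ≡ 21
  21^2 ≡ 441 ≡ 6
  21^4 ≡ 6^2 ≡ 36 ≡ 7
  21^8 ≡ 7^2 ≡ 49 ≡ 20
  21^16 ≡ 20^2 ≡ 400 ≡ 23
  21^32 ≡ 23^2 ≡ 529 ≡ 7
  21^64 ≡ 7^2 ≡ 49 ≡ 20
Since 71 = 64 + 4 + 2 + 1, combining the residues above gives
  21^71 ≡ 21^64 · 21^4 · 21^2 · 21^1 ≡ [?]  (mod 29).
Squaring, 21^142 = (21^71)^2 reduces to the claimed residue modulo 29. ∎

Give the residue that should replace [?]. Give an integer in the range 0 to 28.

21^64 · 21^4 · 21^2 · 21^1 ≡ 20 · 7 · 6 · 21 = 17640.
17640 mod 29 = 8, so 21^71 ≡ 8 (mod 29).

8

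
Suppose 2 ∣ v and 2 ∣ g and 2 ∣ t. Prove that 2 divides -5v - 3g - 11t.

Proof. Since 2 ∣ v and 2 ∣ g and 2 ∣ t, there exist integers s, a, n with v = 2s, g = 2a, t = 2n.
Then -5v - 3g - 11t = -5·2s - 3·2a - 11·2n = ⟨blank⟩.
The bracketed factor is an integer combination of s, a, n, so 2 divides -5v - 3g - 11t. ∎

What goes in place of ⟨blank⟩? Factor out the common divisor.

2(-3a - 11n - 5s)

Each term has a factor of 2: -5·2s - 3·2a - 11·2n = 2·(-3a - 11n - 5s).
Since -3a - 11n - 5s is an integer, 2 ∣ (-5v - 3g - 11t).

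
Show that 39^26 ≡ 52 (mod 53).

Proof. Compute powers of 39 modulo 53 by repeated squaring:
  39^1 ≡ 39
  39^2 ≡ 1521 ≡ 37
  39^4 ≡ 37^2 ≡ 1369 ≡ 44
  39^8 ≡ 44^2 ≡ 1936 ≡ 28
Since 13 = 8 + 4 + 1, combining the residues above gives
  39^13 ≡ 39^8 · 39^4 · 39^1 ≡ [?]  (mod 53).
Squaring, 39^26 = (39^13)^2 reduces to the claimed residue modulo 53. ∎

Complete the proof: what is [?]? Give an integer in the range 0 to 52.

30

Multiply the listed residues: 28 · 44 · 39 = 1232 → 48048.
Reducing modulo 53: 48048 = 906·53 + 30, so 39^13 ≡ 30.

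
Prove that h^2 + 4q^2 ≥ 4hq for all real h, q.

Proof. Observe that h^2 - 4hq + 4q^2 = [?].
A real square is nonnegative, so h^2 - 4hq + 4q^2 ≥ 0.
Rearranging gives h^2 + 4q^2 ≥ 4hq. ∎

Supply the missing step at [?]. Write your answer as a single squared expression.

(h - 2q)^2

h^2 - 4hq + 4q^2 is a perfect-square trinomial: the outer terms are (h)^2 and (2q)^2, and the cross term is -2·h·2q.
So h^2 - 4hq + 4q^2 = (h - 2q)^2 ≥ 0.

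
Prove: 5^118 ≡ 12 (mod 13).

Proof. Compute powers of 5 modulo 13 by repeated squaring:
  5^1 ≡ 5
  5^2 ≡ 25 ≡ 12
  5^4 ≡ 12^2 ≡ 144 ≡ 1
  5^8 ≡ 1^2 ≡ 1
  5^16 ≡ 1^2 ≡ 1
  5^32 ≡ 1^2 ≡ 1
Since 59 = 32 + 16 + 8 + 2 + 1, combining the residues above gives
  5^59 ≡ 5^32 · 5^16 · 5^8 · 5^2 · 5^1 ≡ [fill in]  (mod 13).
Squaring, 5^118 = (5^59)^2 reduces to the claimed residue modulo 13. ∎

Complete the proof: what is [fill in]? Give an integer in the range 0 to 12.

8

Multiply the listed residues: 1 · 1 · 1 · 12 · 5 = 1 → 1 → 12 → 60.
Reducing modulo 13: 60 = 4·13 + 8, so 5^59 ≡ 8.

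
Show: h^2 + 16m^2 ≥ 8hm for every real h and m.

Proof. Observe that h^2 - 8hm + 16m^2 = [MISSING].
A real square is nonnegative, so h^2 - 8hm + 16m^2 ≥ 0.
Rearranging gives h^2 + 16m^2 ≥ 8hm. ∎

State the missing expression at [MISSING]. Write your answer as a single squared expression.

The leading and trailing coefficients are 1^2 and 4^2, and 8 = 2·1·4, so the trinomial is (h - 4m)^2.
Hence h^2 - 8hm + 16m^2 ≥ 0.

(h - 4m)^2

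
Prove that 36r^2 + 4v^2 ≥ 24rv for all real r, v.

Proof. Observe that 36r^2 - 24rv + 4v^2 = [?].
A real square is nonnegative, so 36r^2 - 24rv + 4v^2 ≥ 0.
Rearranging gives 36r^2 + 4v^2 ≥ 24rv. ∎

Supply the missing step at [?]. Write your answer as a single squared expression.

(6r - 2v)^2

36r^2 - 24rv + 4v^2 is a perfect-square trinomial: the outer terms are (6r)^2 and (2v)^2, and the cross term is -2·6r·2v.
So 36r^2 - 24rv + 4v^2 = (6r - 2v)^2 ≥ 0.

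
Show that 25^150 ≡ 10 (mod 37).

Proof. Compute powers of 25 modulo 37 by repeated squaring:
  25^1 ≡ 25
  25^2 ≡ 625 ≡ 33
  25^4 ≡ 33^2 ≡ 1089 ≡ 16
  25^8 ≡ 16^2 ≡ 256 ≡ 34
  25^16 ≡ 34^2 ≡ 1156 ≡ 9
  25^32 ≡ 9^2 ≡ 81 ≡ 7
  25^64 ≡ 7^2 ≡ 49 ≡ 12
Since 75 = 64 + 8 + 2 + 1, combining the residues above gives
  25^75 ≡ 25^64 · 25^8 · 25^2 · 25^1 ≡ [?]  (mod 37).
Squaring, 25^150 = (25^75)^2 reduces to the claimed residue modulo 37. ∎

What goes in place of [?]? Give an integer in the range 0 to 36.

Multiply the listed residues: 12 · 34 · 33 · 25 = 408 → 13464 → 336600.
Reducing modulo 37: 336600 = 9097·37 + 11, so 25^75 ≡ 11.

11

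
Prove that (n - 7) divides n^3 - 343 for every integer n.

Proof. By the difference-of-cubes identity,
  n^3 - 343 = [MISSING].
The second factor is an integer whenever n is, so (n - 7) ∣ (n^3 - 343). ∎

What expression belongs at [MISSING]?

a^3 - b^3 = (a - b)(a^2 + ab + b^2). With a = n, b = 7:
n^3 - 343 = (n - 7)(n^2 + 7n + 49).

(n - 7)(n^2 + 7n + 49)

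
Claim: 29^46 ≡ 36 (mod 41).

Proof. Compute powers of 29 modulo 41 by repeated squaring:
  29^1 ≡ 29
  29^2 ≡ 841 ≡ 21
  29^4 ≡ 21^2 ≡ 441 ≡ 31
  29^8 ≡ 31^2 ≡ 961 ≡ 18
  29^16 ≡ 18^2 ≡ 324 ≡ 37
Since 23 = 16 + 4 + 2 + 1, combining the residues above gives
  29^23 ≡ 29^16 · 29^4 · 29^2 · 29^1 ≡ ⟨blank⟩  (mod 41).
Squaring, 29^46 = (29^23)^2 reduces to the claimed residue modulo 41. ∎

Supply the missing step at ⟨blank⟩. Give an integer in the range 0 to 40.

Multiply the listed residues: 37 · 31 · 21 · 29 = 1147 → 24087 → 698523.
Reducing modulo 41: 698523 = 17037·41 + 6, so 29^23 ≡ 6.

6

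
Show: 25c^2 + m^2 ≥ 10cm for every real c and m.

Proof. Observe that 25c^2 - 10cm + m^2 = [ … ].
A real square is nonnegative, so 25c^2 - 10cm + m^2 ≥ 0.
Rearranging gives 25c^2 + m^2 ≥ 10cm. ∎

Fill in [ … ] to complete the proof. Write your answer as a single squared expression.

(5c - m)^2

25c^2 - 10cm + m^2 is a perfect-square trinomial: the outer terms are (5c)^2 and (m)^2, and the cross term is -2·5c·m.
So 25c^2 - 10cm + m^2 = (5c - m)^2 ≥ 0.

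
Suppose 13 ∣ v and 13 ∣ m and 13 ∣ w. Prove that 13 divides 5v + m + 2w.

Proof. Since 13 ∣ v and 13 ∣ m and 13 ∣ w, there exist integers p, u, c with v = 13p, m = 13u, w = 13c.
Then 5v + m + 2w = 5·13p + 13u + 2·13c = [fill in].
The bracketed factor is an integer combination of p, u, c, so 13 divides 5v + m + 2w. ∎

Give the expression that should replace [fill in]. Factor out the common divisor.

Pull the common 13 out of every term: 5·13p + 13u + 2·13c = 13(2c + 5p + u).
2c + 5p + u is an integer, which exhibits the divisibility.

13(2c + 5p + u)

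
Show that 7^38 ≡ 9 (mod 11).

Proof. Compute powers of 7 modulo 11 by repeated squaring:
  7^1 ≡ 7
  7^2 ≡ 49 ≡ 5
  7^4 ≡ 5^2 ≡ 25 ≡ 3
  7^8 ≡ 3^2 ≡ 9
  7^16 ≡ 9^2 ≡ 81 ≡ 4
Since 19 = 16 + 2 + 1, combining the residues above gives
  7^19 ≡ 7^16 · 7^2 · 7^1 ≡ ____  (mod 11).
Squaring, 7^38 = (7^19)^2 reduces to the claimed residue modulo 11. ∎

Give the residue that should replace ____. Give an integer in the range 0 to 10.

7^16 · 7^2 · 7^1 ≡ 4 · 5 · 7 = 140.
140 mod 11 = 8, so 7^19 ≡ 8 (mod 11).

8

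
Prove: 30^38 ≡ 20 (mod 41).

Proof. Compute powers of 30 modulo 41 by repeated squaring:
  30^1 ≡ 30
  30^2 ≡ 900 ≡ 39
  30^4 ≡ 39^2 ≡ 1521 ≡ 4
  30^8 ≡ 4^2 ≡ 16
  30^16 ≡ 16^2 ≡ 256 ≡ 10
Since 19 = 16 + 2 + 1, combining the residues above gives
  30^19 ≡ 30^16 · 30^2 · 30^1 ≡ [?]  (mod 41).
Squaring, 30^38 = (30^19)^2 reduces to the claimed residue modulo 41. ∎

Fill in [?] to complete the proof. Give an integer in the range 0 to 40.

30^16 · 30^2 · 30^1 ≡ 10 · 39 · 30 = 11700.
11700 mod 41 = 15, so 30^19 ≡ 15 (mod 41).

15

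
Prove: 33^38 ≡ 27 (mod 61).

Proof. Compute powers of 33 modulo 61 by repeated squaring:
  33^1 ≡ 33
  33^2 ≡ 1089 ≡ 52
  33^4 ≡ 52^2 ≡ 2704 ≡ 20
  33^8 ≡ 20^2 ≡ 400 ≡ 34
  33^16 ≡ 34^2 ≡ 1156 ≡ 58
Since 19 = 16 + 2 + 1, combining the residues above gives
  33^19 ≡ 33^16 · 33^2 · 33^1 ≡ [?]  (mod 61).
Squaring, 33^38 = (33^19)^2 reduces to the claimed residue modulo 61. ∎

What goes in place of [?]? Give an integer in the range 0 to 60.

Multiply the listed residues: 58 · 52 · 33 = 3016 → 99528.
Reducing modulo 61: 99528 = 1631·61 + 37, so 33^19 ≡ 37.

37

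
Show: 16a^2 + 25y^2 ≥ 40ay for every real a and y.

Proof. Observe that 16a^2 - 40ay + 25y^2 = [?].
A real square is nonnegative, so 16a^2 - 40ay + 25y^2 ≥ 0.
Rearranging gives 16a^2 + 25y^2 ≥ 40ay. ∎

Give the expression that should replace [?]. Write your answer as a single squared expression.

(4a - 5y)^2

The leading and trailing coefficients are 4^2 and 5^2, and 40 = 2·4·5, so the trinomial is (4a - 5y)^2.
Hence 16a^2 - 40ay + 25y^2 ≥ 0.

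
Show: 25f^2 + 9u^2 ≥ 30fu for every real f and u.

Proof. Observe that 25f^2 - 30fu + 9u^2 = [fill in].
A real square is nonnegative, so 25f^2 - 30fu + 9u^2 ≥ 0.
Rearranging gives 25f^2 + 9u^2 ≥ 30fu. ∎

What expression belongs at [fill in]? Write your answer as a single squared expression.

(5f - 3u)^2

The leading and trailing coefficients are 5^2 and 3^2, and 30 = 2·5·3, so the trinomial is (5f - 3u)^2.
Hence 25f^2 - 30fu + 9u^2 ≥ 0.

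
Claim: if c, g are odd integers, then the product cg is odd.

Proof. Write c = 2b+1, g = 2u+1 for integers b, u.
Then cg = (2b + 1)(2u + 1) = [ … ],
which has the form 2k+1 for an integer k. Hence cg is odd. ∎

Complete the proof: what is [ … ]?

Expanding: (2b + 1)(2u + 1) = 4bu + 2b + 2u + 1.
Every term except the constant is even, so this is 2(2bu + b + u) + 1,
and 2bu + b + u ∈ ℤ gives the required form.

2(2bu + b + u) + 1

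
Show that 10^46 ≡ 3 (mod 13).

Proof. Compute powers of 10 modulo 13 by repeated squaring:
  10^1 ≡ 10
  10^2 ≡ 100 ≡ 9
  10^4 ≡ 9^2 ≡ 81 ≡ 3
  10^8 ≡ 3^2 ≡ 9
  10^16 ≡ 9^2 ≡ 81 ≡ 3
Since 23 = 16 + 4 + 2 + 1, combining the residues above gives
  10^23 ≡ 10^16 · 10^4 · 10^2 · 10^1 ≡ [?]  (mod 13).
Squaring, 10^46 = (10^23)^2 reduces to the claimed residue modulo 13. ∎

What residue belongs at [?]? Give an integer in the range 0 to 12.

4

10^16 · 10^4 · 10^2 · 10^1 ≡ 3 · 3 · 9 · 10 = 810.
810 mod 13 = 4, so 10^23 ≡ 4 (mod 13).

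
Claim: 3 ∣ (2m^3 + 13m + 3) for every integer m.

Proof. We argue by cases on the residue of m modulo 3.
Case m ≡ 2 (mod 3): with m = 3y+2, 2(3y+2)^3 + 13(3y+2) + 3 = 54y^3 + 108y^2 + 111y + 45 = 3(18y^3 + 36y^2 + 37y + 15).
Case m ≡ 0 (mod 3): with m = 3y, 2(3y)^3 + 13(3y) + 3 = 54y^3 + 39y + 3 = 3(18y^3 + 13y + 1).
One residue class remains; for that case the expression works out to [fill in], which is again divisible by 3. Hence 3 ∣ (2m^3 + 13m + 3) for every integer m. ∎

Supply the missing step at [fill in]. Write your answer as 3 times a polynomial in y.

The residues treated are {2, 0}, so the missing case is m ≡ 1 (mod 3); write m = 3y+1.
Then 2(3y+1)^3 + 13(3y+1) + 3 = 54y^3 + 54y^2 + 57y + 18 = 3(18y^3 + 18y^2 + 19y + 6).

3(18y^3 + 18y^2 + 19y + 6)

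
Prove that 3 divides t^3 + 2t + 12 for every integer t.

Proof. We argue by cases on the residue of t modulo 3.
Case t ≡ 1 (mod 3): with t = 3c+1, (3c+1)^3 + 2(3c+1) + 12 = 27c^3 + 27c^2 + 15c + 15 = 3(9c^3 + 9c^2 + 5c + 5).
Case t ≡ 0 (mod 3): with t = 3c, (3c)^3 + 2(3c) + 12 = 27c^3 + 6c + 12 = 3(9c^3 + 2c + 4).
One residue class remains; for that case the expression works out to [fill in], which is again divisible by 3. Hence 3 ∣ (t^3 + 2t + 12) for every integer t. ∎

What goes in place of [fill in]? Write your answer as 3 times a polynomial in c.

The residues treated are {1, 0}, so the missing case is t ≡ 2 (mod 3); write t = 3c+2.
Then (3c+2)^3 + 2(3c+2) + 12 = 27c^3 + 54c^2 + 42c + 24 = 3(9c^3 + 18c^2 + 14c + 8).

3(9c^3 + 18c^2 + 14c + 8)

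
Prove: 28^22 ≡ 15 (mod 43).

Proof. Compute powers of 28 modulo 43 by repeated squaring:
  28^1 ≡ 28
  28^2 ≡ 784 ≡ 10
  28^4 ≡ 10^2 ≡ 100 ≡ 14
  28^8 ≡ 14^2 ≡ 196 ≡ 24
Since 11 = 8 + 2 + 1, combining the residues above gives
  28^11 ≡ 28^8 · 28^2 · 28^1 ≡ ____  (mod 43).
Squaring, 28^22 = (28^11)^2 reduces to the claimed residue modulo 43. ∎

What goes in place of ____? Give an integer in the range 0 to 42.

12

Multiply the listed residues: 24 · 10 · 28 = 240 → 6720.
Reducing modulo 43: 6720 = 156·43 + 12, so 28^11 ≡ 12.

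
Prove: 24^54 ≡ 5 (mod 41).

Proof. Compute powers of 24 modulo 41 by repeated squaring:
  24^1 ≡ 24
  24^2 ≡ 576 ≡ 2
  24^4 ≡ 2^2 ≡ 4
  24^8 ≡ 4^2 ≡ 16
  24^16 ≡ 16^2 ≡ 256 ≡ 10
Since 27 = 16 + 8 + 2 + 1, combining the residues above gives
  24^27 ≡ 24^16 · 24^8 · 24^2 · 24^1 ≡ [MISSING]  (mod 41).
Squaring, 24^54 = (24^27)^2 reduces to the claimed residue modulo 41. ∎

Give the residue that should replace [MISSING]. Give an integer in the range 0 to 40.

13

24^16 · 24^8 · 24^2 · 24^1 ≡ 10 · 16 · 2 · 24 = 7680.
7680 mod 41 = 13, so 24^27 ≡ 13 (mod 41).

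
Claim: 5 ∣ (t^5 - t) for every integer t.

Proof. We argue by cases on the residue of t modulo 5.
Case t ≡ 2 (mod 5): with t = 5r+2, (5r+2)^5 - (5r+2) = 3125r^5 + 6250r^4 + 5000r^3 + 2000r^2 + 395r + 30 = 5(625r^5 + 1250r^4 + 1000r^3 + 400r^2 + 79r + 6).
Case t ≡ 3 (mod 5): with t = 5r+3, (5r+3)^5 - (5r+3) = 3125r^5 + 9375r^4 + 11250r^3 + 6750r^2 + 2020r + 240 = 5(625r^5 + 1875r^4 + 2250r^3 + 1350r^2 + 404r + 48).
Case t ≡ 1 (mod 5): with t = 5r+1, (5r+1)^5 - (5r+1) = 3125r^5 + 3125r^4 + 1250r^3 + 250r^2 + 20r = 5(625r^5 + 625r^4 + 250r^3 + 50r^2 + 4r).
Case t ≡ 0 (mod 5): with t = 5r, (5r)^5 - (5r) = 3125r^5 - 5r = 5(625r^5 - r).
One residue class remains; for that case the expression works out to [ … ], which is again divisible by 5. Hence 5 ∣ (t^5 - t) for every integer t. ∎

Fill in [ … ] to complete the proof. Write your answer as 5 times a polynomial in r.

The residues treated are {2, 3, 1, 0}, so the missing case is t ≡ 4 (mod 5); write t = 5r+4.
Then (5r+4)^5 - (5r+4) = 3125r^5 + 12500r^4 + 20000r^3 + 16000r^2 + 6395r + 1020 = 5(625r^5 + 2500r^4 + 4000r^3 + 3200r^2 + 1279r + 204).

5(625r^5 + 2500r^4 + 4000r^3 + 3200r^2 + 1279r + 204)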